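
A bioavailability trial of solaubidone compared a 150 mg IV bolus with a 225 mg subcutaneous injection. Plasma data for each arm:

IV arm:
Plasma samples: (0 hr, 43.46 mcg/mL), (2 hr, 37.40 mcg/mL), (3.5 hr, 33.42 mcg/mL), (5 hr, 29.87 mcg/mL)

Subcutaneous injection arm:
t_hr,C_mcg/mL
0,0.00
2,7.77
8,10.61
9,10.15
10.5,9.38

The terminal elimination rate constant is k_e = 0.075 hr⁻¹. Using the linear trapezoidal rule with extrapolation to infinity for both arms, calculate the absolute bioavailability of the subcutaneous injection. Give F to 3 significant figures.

Trapezoidal AUC_0→5 (IV):
  [0→2]: (43.46+37.40)/2 × 2 = 80.86
  [2→3.5]: (37.40+33.42)/2 × 1.5 = 53.115
  [3.5→5]: (33.42+29.87)/2 × 1.5 = 47.4675
  Sum = 181.4425 mcg/mL·hr
IV tail: 29.87/0.075 = 398.267; AUC_iv,0→∞ = 181.4425 + 398.267 = 579.7095 mcg/mL·hr
Trapezoidal AUC_0→10.5 (subcutaneous injection):
  [0→2]: (0.00+7.77)/2 × 2 = 7.77
  [2→8]: (7.77+10.61)/2 × 6 = 55.14
  [8→9]: (10.61+10.15)/2 × 1 = 10.38
  [9→10.5]: (10.15+9.38)/2 × 1.5 = 14.6475
  Sum = 87.9375 mcg/mL·hr
subcutaneous injection tail: 9.38/0.075 = 125.067; AUC_ev,0→∞ = 87.9375 + 125.067 = 213.0045 mcg/mL·hr
F = (AUC_ev/D_ev)/(AUC_iv/D_iv) = (213.0045/225)/(579.7095/150) = 0.946687/3.86473 = 0.2450

F = 0.245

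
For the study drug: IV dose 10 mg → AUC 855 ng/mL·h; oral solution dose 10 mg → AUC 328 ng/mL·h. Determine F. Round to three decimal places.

F = 0.384

F = (AUC_ev / D_ev) / (AUC_iv / D_iv)
  = (328/10) / (855/10)
  = 32.8 / 85.5 = 0.3836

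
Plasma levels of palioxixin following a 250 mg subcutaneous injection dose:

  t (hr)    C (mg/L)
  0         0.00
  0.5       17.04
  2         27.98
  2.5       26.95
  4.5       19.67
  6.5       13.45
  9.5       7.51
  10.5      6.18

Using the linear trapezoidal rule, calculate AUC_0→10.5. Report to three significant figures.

Trapezoidal AUC_0→10.5:
  [0→0.5]: (0.00+17.04)/2 × 0.5 = 4.26
  [0.5→2]: (17.04+27.98)/2 × 1.5 = 33.765
  [2→2.5]: (27.98+26.95)/2 × 0.5 = 13.7325
  [2.5→4.5]: (26.95+19.67)/2 × 2 = 46.62
  [4.5→6.5]: (19.67+13.45)/2 × 2 = 33.12
  [6.5→9.5]: (13.45+7.51)/2 × 3 = 31.44
  [9.5→10.5]: (7.51+6.18)/2 × 1 = 6.845
  Sum = 169.7825 mg/L·hr

AUC = 170 mg/L·hr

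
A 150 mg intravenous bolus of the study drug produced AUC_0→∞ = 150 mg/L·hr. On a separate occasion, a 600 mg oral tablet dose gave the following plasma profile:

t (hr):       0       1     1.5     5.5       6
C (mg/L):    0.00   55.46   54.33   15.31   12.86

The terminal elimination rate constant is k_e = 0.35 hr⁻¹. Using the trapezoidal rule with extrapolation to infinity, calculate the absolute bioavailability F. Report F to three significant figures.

F = 0.397

Trapezoidal AUC_0→6 (oral tablet):
  [0→1]: (0.00+55.46)/2 × 1 = 27.73
  [1→1.5]: (55.46+54.33)/2 × 0.5 = 27.4475
  [1.5→5.5]: (54.33+15.31)/2 × 4 = 139.28
  [5.5→6]: (15.31+12.86)/2 × 0.5 = 7.0425
  Sum = 201.5 mg/L·hr
Tail: C_last/k_e = 12.86/0.35 = 36.743
AUC_0→∞ (oral tablet) = 201.5 + 36.743 = 238.243 mg/L·hr
F = (AUC_ev/D_ev)/(AUC_iv/D_iv) = (238.243/600)/(150/150) = 0.397072/1 = 0.3971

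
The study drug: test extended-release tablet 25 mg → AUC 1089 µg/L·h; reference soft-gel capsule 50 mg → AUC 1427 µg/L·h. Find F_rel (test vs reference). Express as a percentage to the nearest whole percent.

F_rel = 153%

F_rel = (AUC_test/D_test) / (AUC_ref/D_ref)
      = (1089/25) / (1427/50)
      = 43.56 / 28.54 = 1.5263 = 152.63%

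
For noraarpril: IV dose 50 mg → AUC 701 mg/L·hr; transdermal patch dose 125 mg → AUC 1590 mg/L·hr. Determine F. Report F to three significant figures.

F = (AUC_ev / D_ev) / (AUC_iv / D_iv)
  = (1590/125) / (701/50)
  = 12.72 / 14.02 = 0.9073

F = 0.907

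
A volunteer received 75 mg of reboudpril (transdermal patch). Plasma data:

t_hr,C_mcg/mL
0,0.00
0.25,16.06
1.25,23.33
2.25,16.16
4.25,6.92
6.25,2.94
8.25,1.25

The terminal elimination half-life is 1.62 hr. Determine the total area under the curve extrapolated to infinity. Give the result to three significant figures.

AUC = 81.5 mcg/mL·hr

Trapezoidal AUC_0→8.25:
  [0→0.25]: (0.00+16.06)/2 × 0.25 = 2.0075
  [0.25→1.25]: (16.06+23.33)/2 × 1 = 19.695
  [1.25→2.25]: (23.33+16.16)/2 × 1 = 19.745
  [2.25→4.25]: (16.16+6.92)/2 × 2 = 23.08
  [4.25→6.25]: (6.92+2.94)/2 × 2 = 9.86
  [6.25→8.25]: (2.94+1.25)/2 × 2 = 4.19
  Sum = 78.5775 mcg/mL·hr
k_e = ln2 / t½ = 0.693147 / 1.62 = 0.4279 hr^-1
Extrapolated tail: C_last / k_e = 1.25 / 0.4279 = 2.921
AUC_0→∞ = 78.5775 + 2.921 = 81.4985 mcg/mL·hr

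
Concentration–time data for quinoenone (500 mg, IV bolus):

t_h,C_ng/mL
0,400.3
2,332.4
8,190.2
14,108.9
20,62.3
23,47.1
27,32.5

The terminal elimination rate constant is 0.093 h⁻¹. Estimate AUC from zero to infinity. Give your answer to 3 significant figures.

AUC = 4380 ng/mL·h

Trapezoidal AUC_0→27:
  [0→2]: (400.3+332.4)/2 × 2 = 732.7
  [2→8]: (332.4+190.2)/2 × 6 = 1567.8
  [8→14]: (190.2+108.9)/2 × 6 = 897.3
  [14→20]: (108.9+62.3)/2 × 6 = 513.6
  [20→23]: (62.3+47.1)/2 × 3 = 164.1
  [23→27]: (47.1+32.5)/2 × 4 = 159.2
  Sum = 4034.7 ng/mL·h
Extrapolated tail: C_last / k_e = 32.5 / 0.093 = 349.462
AUC_0→∞ = 4034.7 + 349.462 = 4384.162 ng/mL·h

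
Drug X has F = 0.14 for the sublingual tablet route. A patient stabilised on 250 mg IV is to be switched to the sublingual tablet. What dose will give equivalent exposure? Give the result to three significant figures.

For equal systemic exposure: F × D_ev = D_iv
D_ev = D_iv / F = 250 / 0.14 = 1785.71 mg

D_sublingual = 1790 mg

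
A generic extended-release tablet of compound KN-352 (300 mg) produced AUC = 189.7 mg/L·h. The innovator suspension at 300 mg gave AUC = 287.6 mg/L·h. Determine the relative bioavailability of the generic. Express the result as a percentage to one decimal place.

F_rel = (AUC_test/D_test) / (AUC_ref/D_ref)
      = (189.7/300) / (287.6/300)
      = 0.632333 / 0.958667 = 0.6596 = 65.96%

F_rel = 66.0%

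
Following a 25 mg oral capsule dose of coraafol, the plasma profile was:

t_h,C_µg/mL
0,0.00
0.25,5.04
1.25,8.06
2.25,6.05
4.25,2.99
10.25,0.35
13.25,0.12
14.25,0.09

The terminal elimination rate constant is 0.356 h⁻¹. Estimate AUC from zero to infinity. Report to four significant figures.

AUC = 34.36 µg/mL·h

Trapezoidal AUC_0→14.25:
  [0→0.25]: (0.00+5.04)/2 × 0.25 = 0.63
  [0.25→1.25]: (5.04+8.06)/2 × 1 = 6.55
  [1.25→2.25]: (8.06+6.05)/2 × 1 = 7.055
  [2.25→4.25]: (6.05+2.99)/2 × 2 = 9.04
  [4.25→10.25]: (2.99+0.35)/2 × 6 = 10.02
  [10.25→13.25]: (0.35+0.12)/2 × 3 = 0.705
  [13.25→14.25]: (0.12+0.09)/2 × 1 = 0.105
  Sum = 34.105 µg/mL·h
Extrapolated tail: C_last / k_e = 0.09 / 0.356 = 0.253
AUC_0→∞ = 34.105 + 0.253 = 34.358 µg/mL·h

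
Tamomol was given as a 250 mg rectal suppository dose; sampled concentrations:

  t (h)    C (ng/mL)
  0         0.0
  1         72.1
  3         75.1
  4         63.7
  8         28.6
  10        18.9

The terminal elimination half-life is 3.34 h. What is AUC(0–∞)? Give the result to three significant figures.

Trapezoidal AUC_0→10:
  [0→1]: (0.0+72.1)/2 × 1 = 36.05
  [1→3]: (72.1+75.1)/2 × 2 = 147.2
  [3→4]: (75.1+63.7)/2 × 1 = 69.4
  [4→8]: (63.7+28.6)/2 × 4 = 184.6
  [8→10]: (28.6+18.9)/2 × 2 = 47.5
  Sum = 484.75 ng/mL·h
k_e = ln2 / t½ = 0.693147 / 3.34 = 0.2075 h^-1
Extrapolated tail: C_last / k_e = 18.9 / 0.2075 = 91.084
AUC_0→∞ = 484.75 + 91.084 = 575.834 ng/mL·h

AUC = 576 ng/mL·h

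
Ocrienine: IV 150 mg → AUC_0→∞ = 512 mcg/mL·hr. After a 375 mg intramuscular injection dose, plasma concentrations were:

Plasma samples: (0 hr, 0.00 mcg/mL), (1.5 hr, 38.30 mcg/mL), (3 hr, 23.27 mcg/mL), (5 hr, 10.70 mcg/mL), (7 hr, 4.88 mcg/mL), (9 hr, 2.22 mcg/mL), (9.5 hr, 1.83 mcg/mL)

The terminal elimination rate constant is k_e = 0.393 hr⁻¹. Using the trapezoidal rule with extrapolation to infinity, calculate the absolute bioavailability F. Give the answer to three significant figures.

Trapezoidal AUC_0→9.5 (intramuscular injection):
  [0→1.5]: (0.00+38.30)/2 × 1.5 = 28.725
  [1.5→3]: (38.30+23.27)/2 × 1.5 = 46.1775
  [3→5]: (23.27+10.70)/2 × 2 = 33.97
  [5→7]: (10.70+4.88)/2 × 2 = 15.58
  [7→9]: (4.88+2.22)/2 × 2 = 7.1
  [9→9.5]: (2.22+1.83)/2 × 0.5 = 1.0125
  Sum = 132.565 mcg/mL·hr
Tail: C_last/k_e = 1.83/0.393 = 4.656
AUC_0→∞ (intramuscular injection) = 132.565 + 4.656 = 137.221 mcg/mL·hr
F = (AUC_ev/D_ev)/(AUC_iv/D_iv) = (137.221/375)/(512/150) = 0.365923/3.41333 = 0.1072

F = 0.107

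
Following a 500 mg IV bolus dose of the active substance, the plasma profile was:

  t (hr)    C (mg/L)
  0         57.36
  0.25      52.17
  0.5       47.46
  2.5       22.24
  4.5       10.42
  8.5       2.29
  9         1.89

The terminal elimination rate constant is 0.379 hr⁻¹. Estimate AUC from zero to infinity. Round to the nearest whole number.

Trapezoidal AUC_0→9:
  [0→0.25]: (57.36+52.17)/2 × 0.25 = 13.69125
  [0.25→0.5]: (52.17+47.46)/2 × 0.25 = 12.45375
  [0.5→2.5]: (47.46+22.24)/2 × 2 = 69.7
  [2.5→4.5]: (22.24+10.42)/2 × 2 = 32.66
  [4.5→8.5]: (10.42+2.29)/2 × 4 = 25.42
  [8.5→9]: (2.29+1.89)/2 × 0.5 = 1.045
  Sum = 154.97 mg/L·hr
Extrapolated tail: C_last / k_e = 1.89 / 0.379 = 4.987
AUC_0→∞ = 154.97 + 4.987 = 159.957 mg/L·hr

AUC = 160 mg/L·hr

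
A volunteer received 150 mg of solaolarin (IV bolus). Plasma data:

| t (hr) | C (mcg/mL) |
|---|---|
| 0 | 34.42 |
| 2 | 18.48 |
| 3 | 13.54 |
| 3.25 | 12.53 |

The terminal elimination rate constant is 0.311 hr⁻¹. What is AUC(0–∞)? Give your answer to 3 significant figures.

AUC = 112 mcg/mL·hr

Trapezoidal AUC_0→3.25:
  [0→2]: (34.42+18.48)/2 × 2 = 52.9
  [2→3]: (18.48+13.54)/2 × 1 = 16.01
  [3→3.25]: (13.54+12.53)/2 × 0.25 = 3.25875
  Sum = 72.16875 mcg/mL·hr
Extrapolated tail: C_last / k_e = 12.53 / 0.311 = 40.289
AUC_0→∞ = 72.16875 + 40.289 = 112.45775 mcg/mL·hr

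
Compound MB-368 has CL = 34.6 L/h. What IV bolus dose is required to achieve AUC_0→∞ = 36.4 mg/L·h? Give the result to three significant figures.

Dose = 1260 mg

Dose_iv = CL × AUC_0→∞
     = 34.6 × 36.4 = 1259.44 mg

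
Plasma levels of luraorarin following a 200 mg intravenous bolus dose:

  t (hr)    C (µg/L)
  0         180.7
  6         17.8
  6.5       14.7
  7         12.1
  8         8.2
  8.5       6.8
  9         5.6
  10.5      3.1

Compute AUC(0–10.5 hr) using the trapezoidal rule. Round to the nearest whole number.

AUC = 634 µg/L·hr

Trapezoidal AUC_0→10.5:
  [0→6]: (180.7+17.8)/2 × 6 = 595.5
  [6→6.5]: (17.8+14.7)/2 × 0.5 = 8.125
  [6.5→7]: (14.7+12.1)/2 × 0.5 = 6.7
  [7→8]: (12.1+8.2)/2 × 1 = 10.15
  [8→8.5]: (8.2+6.8)/2 × 0.5 = 3.75
  [8.5→9]: (6.8+5.6)/2 × 0.5 = 3.1
  [9→10.5]: (5.6+3.1)/2 × 1.5 = 6.525
  Sum = 633.85 µg/L·hr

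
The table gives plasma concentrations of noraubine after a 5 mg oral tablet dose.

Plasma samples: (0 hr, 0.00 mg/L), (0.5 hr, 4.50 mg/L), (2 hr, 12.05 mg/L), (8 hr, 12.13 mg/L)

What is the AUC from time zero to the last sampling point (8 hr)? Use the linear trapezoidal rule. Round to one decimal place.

Trapezoidal AUC_0→8:
  [0→0.5]: (0.00+4.50)/2 × 0.5 = 1.125
  [0.5→2]: (4.50+12.05)/2 × 1.5 = 12.4125
  [2→8]: (12.05+12.13)/2 × 6 = 72.54
  Sum = 86.0775 mg/L·hr

AUC = 86.1 mg/L·hr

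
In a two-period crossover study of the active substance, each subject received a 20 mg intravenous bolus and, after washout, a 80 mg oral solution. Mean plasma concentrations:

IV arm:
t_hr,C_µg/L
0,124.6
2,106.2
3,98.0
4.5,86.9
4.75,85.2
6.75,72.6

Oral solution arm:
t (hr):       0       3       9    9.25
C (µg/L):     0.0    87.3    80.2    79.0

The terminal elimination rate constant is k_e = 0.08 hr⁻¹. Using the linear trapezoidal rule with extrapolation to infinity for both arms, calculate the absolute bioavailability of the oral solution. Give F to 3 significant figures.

F = 0.263

Trapezoidal AUC_0→6.75 (IV):
  [0→2]: (124.6+106.2)/2 × 2 = 230.8
  [2→3]: (106.2+98.0)/2 × 1 = 102.1
  [3→4.5]: (98.0+86.9)/2 × 1.5 = 138.675
  [4.5→4.75]: (86.9+85.2)/2 × 0.25 = 21.5125
  [4.75→6.75]: (85.2+72.6)/2 × 2 = 157.8
  Sum = 650.8875 µg/L·hr
IV tail: 72.6/0.08 = 907.500; AUC_iv,0→∞ = 650.8875 + 907.500 = 1558.3875 µg/L·hr
Trapezoidal AUC_0→9.25 (oral solution):
  [0→3]: (0.0+87.3)/2 × 3 = 130.95
  [3→9]: (87.3+80.2)/2 × 6 = 502.5
  [9→9.25]: (80.2+79.0)/2 × 0.25 = 19.9
  Sum = 653.35 µg/L·hr
oral solution tail: 79.0/0.08 = 987.500; AUC_ev,0→∞ = 653.35 + 987.500 = 1640.85 µg/L·hr
F = (AUC_ev/D_ev)/(AUC_iv/D_iv) = (1640.85/80)/(1558.3875/20) = 20.510625/77.919375 = 0.2632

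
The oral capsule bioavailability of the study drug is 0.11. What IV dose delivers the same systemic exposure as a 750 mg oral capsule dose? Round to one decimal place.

Systemic exposure from an extravascular dose = F × D_ev, so the equivalent IV dose is F × D_ev.
D_iv = F × D_ev = 0.11 × 750 = 82.5 mg

D_iv = 82.5 mg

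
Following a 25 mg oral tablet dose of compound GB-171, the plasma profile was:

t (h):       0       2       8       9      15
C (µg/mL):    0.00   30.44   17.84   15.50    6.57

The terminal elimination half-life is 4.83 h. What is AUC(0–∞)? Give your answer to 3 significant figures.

Trapezoidal AUC_0→15:
  [0→2]: (0.00+30.44)/2 × 2 = 30.44
  [2→8]: (30.44+17.84)/2 × 6 = 144.84
  [8→9]: (17.84+15.50)/2 × 1 = 16.67
  [9→15]: (15.50+6.57)/2 × 6 = 66.21
  Sum = 258.16 µg/mL·h
k_e = ln2 / t½ = 0.693147 / 4.83 = 0.1435 h^-1
Extrapolated tail: C_last / k_e = 6.57 / 0.1435 = 45.784
AUC_0→∞ = 258.16 + 45.784 = 303.944 µg/mL·h

AUC = 304 µg/mL·h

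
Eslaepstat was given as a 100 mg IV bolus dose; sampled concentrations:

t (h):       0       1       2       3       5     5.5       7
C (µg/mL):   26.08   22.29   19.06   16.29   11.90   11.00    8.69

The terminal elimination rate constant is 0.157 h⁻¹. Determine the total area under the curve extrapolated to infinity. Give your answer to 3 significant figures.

Trapezoidal AUC_0→7:
  [0→1]: (26.08+22.29)/2 × 1 = 24.185
  [1→2]: (22.29+19.06)/2 × 1 = 20.675
  [2→3]: (19.06+16.29)/2 × 1 = 17.675
  [3→5]: (16.29+11.90)/2 × 2 = 28.19
  [5→5.5]: (11.90+11.00)/2 × 0.5 = 5.725
  [5.5→7]: (11.00+8.69)/2 × 1.5 = 14.7675
  Sum = 111.2175 µg/mL·h
Extrapolated tail: C_last / k_e = 8.69 / 0.157 = 55.350
AUC_0→∞ = 111.2175 + 55.350 = 166.5675 µg/mL·h

AUC = 167 µg/mL·h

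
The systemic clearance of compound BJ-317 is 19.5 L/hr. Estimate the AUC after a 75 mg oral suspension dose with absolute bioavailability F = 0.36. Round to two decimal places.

AUC_0→∞ = F × Dose / CL
        = 0.36 × 75 / 19.5 = 1.38462 mg/L·hr

AUC = 1.38 mg/L·hr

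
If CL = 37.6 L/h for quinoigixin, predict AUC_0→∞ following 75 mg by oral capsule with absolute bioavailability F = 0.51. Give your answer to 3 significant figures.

AUC_0→∞ = F × Dose / CL
        = 0.51 × 75 / 37.6 = 1.01729 mg/L·h

AUC = 1.02 mg/L·h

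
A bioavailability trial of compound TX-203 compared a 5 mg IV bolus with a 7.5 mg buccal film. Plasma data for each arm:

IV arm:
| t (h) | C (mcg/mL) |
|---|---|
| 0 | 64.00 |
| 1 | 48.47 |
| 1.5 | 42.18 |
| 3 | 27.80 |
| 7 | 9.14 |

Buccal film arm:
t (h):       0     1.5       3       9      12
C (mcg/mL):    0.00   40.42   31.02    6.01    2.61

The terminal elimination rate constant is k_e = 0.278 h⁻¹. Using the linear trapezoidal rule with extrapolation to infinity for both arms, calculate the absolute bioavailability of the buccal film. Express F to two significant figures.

Trapezoidal AUC_0→7 (IV):
  [0→1]: (64.00+48.47)/2 × 1 = 56.235
  [1→1.5]: (48.47+42.18)/2 × 0.5 = 22.6625
  [1.5→3]: (42.18+27.80)/2 × 1.5 = 52.485
  [3→7]: (27.80+9.14)/2 × 4 = 73.88
  Sum = 205.2625 mcg/mL·h
IV tail: 9.14/0.278 = 32.878; AUC_iv,0→∞ = 205.2625 + 32.878 = 238.1405 mcg/mL·h
Trapezoidal AUC_0→12 (buccal film):
  [0→1.5]: (0.00+40.42)/2 × 1.5 = 30.315
  [1.5→3]: (40.42+31.02)/2 × 1.5 = 53.58
  [3→9]: (31.02+6.01)/2 × 6 = 111.09
  [9→12]: (6.01+2.61)/2 × 3 = 12.93
  Sum = 207.915 mcg/mL·h
buccal film tail: 2.61/0.278 = 9.388; AUC_ev,0→∞ = 207.915 + 9.388 = 217.303 mcg/mL·h
F = (AUC_ev/D_ev)/(AUC_iv/D_iv) = (217.303/7.5)/(238.1405/5) = 28.9737/47.6281 = 0.6083

F = 0.61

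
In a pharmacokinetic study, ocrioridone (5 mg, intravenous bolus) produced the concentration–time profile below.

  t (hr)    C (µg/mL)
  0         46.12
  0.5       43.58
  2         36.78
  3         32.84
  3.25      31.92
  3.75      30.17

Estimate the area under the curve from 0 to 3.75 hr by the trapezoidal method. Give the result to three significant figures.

AUC = 141 µg/mL·hr

Trapezoidal AUC_0→3.75:
  [0→0.5]: (46.12+43.58)/2 × 0.5 = 22.425
  [0.5→2]: (43.58+36.78)/2 × 1.5 = 60.27
  [2→3]: (36.78+32.84)/2 × 1 = 34.81
  [3→3.25]: (32.84+31.92)/2 × 0.25 = 8.095
  [3.25→3.75]: (31.92+30.17)/2 × 0.5 = 15.5225
  Sum = 141.1225 µg/mL·hr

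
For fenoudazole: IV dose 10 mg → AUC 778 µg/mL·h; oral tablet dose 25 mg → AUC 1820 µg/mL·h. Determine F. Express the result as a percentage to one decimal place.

F = (AUC_ev / D_ev) / (AUC_iv / D_iv)
  = (1820/25) / (778/10)
  = 72.8 / 77.8 = 0.9357
  = 93.57%

F = 93.6%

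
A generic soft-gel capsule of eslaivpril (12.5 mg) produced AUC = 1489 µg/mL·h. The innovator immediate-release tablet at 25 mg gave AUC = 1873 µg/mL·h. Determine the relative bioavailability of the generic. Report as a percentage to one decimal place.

F_rel = (AUC_test/D_test) / (AUC_ref/D_ref)
      = (1489/12.5) / (1873/25)
      = 119.12 / 74.92 = 1.5900 = 159.00%

F_rel = 159.0%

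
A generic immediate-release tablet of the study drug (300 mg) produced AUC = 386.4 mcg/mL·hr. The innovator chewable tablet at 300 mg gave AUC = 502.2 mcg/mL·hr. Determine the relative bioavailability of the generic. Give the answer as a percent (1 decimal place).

F_rel = 76.9%

F_rel = (AUC_test/D_test) / (AUC_ref/D_ref)
      = (386.4/300) / (502.2/300)
      = 1.288 / 1.674 = 0.7694 = 76.94%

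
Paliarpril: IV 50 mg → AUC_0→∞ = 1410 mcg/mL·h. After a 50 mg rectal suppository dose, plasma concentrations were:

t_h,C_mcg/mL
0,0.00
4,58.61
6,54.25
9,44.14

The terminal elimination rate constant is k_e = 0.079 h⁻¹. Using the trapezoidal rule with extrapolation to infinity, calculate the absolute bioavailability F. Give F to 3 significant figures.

F = 0.664

Trapezoidal AUC_0→9 (rectal suppository):
  [0→4]: (0.00+58.61)/2 × 4 = 117.22
  [4→6]: (58.61+54.25)/2 × 2 = 112.86
  [6→9]: (54.25+44.14)/2 × 3 = 147.585
  Sum = 377.665 mcg/mL·h
Tail: C_last/k_e = 44.14/0.079 = 558.734
AUC_0→∞ (rectal suppository) = 377.665 + 558.734 = 936.399 mcg/mL·h
F = (AUC_ev/D_ev)/(AUC_iv/D_iv) = (936.399/50)/(1410/50) = 18.72798/28.2 = 0.6641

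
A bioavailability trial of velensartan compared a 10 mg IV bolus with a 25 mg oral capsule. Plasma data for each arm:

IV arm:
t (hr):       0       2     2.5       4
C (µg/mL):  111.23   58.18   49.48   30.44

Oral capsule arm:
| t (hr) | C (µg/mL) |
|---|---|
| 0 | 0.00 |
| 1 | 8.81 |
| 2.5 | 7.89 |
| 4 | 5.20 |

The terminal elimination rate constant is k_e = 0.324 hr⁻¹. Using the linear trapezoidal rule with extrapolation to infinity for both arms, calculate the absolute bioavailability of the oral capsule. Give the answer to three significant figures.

F = 0.0489

Trapezoidal AUC_0→4 (IV):
  [0→2]: (111.23+58.18)/2 × 2 = 169.41
  [2→2.5]: (58.18+49.48)/2 × 0.5 = 26.915
  [2.5→4]: (49.48+30.44)/2 × 1.5 = 59.94
  Sum = 256.265 µg/mL·hr
IV tail: 30.44/0.324 = 93.951; AUC_iv,0→∞ = 256.265 + 93.951 = 350.216 µg/mL·hr
Trapezoidal AUC_0→4 (oral capsule):
  [0→1]: (0.00+8.81)/2 × 1 = 4.405
  [1→2.5]: (8.81+7.89)/2 × 1.5 = 12.525
  [2.5→4]: (7.89+5.20)/2 × 1.5 = 9.8175
  Sum = 26.7475 µg/mL·hr
oral capsule tail: 5.20/0.324 = 16.049; AUC_ev,0→∞ = 26.7475 + 16.049 = 42.7965 µg/mL·hr
F = (AUC_ev/D_ev)/(AUC_iv/D_iv) = (42.7965/25)/(350.216/10) = 1.71186/35.0216 = 0.0489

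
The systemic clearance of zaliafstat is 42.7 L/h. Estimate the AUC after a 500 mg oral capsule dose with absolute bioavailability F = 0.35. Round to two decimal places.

AUC_0→∞ = F × Dose / CL
        = 0.35 × 500 / 42.7 = 4.09836 mg/L·h

AUC = 4.10 mg/L·h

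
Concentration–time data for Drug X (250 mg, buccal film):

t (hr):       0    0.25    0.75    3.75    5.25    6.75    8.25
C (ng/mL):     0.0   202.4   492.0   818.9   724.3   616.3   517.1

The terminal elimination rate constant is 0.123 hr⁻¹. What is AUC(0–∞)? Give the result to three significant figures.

Trapezoidal AUC_0→8.25:
  [0→0.25]: (0.0+202.4)/2 × 0.25 = 25.3
  [0.25→0.75]: (202.4+492.0)/2 × 0.5 = 173.6
  [0.75→3.75]: (492.0+818.9)/2 × 3 = 1966.35
  [3.75→5.25]: (818.9+724.3)/2 × 1.5 = 1157.4
  [5.25→6.75]: (724.3+616.3)/2 × 1.5 = 1005.45
  [6.75→8.25]: (616.3+517.1)/2 × 1.5 = 850.05
  Sum = 5178.15 ng/mL·hr
Extrapolated tail: C_last / k_e = 517.1 / 0.123 = 4204.065
AUC_0→∞ = 5178.15 + 4204.065 = 9382.215 ng/mL·hr

AUC = 9380 ng/mL·hr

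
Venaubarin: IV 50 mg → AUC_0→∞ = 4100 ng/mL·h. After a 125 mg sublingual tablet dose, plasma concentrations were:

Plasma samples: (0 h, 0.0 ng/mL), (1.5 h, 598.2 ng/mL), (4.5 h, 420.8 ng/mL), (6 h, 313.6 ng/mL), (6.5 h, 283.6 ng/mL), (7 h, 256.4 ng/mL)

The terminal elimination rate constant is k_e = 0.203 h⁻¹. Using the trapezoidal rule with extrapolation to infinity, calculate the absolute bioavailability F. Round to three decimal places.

Trapezoidal AUC_0→7 (sublingual tablet):
  [0→1.5]: (0.0+598.2)/2 × 1.5 = 448.65
  [1.5→4.5]: (598.2+420.8)/2 × 3 = 1528.5
  [4.5→6]: (420.8+313.6)/2 × 1.5 = 550.8
  [6→6.5]: (313.6+283.6)/2 × 0.5 = 149.3
  [6.5→7]: (283.6+256.4)/2 × 0.5 = 135.0
  Sum = 2812.25 ng/mL·h
Tail: C_last/k_e = 256.4/0.203 = 1263.054
AUC_0→∞ (sublingual tablet) = 2812.25 + 1263.054 = 4075.304 ng/mL·h
F = (AUC_ev/D_ev)/(AUC_iv/D_iv) = (4075.304/125)/(4100/50) = 32.602432/82 = 0.3976

F = 0.398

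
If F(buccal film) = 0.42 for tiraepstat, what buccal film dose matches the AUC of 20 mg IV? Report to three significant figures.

D_buccal = 47.6 mg

For equal systemic exposure: F × D_ev = D_iv
D_ev = D_iv / F = 20 / 0.42 = 47.619 mg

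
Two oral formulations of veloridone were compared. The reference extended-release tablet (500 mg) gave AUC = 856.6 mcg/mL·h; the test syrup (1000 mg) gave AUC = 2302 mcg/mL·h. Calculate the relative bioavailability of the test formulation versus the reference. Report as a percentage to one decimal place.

F_rel = (AUC_test/D_test) / (AUC_ref/D_ref)
      = (2302/1000) / (856.6/500)
      = 2.302 / 1.7132 = 1.3437 = 134.37%

F_rel = 134.4%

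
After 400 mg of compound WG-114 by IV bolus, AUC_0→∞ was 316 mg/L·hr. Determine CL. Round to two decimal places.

CL = 1.27 L/hr

CL = Dose_iv / AUC_0→∞
   = 400 / 316 = 1.26582 L/hr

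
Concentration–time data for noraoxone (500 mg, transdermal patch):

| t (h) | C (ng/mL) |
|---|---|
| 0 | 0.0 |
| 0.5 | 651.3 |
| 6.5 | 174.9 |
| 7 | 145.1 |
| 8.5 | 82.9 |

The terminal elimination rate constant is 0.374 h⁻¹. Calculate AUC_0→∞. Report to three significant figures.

Trapezoidal AUC_0→8.5:
  [0→0.5]: (0.0+651.3)/2 × 0.5 = 162.825
  [0.5→6.5]: (651.3+174.9)/2 × 6 = 2478.6
  [6.5→7]: (174.9+145.1)/2 × 0.5 = 80.0
  [7→8.5]: (145.1+82.9)/2 × 1.5 = 171.0
  Sum = 2892.425 ng/mL·h
Extrapolated tail: C_last / k_e = 82.9 / 0.374 = 221.658
AUC_0→∞ = 2892.425 + 221.658 = 3114.083 ng/mL·h

AUC = 3110 ng/mL·h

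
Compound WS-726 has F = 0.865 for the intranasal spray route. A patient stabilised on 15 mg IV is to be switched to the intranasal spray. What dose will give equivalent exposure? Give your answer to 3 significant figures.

For equal systemic exposure: F × D_ev = D_iv
D_ev = D_iv / F = 15 / 0.865 = 17.341 mg

D_intranasal = 17.3 mg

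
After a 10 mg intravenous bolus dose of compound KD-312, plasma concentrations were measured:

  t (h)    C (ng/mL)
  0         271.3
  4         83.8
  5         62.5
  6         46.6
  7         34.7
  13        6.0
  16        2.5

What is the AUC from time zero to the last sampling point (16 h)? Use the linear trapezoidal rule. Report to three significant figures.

AUC = 1010 ng/mL·h

Trapezoidal AUC_0→16:
  [0→4]: (271.3+83.8)/2 × 4 = 710.2
  [4→5]: (83.8+62.5)/2 × 1 = 73.15
  [5→6]: (62.5+46.6)/2 × 1 = 54.55
  [6→7]: (46.6+34.7)/2 × 1 = 40.65
  [7→13]: (34.7+6.0)/2 × 6 = 122.1
  [13→16]: (6.0+2.5)/2 × 3 = 12.75
  Sum = 1013.4 ng/mL·h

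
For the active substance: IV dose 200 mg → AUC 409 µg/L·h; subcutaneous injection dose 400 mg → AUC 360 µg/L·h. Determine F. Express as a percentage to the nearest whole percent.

F = 44%

F = (AUC_ev / D_ev) / (AUC_iv / D_iv)
  = (360/400) / (409/200)
  = 0.9 / 2.045 = 0.4401
  = 44.01%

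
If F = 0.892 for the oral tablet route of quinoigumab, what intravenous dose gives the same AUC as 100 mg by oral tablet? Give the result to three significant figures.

Systemic exposure from an extravascular dose = F × D_ev, so the equivalent IV dose is F × D_ev.
D_iv = F × D_ev = 0.892 × 100 = 89.2 mg

D_iv = 89.2 mg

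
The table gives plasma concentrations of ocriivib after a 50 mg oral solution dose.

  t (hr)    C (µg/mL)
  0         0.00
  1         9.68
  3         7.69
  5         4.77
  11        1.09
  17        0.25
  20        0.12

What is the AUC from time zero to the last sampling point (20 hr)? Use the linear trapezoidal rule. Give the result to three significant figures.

Trapezoidal AUC_0→20:
  [0→1]: (0.00+9.68)/2 × 1 = 4.84
  [1→3]: (9.68+7.69)/2 × 2 = 17.37
  [3→5]: (7.69+4.77)/2 × 2 = 12.46
  [5→11]: (4.77+1.09)/2 × 6 = 17.58
  [11→17]: (1.09+0.25)/2 × 6 = 4.02
  [17→20]: (0.25+0.12)/2 × 3 = 0.555
  Sum = 56.825 µg/mL·hr

AUC = 56.8 µg/mL·hr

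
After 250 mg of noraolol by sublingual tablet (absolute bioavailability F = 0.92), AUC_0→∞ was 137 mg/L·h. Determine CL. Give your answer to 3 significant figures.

CL = F × Dose / AUC_0→∞
   = 0.92 × 250 / 137 = 1.67883 L/h

CL = 1.68 L/h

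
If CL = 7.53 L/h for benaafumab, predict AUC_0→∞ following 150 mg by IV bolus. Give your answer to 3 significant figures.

AUC_0→∞ = Dose_iv / CL
        = 150 / 7.53 = 19.9203 mg/L·h

AUC = 19.9 mg/L·h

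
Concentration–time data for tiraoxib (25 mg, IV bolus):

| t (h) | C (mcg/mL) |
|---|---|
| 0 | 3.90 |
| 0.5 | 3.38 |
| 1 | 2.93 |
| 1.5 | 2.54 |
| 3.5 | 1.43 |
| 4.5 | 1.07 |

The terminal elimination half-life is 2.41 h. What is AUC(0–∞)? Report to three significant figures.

Trapezoidal AUC_0→4.5:
  [0→0.5]: (3.90+3.38)/2 × 0.5 = 1.82
  [0.5→1]: (3.38+2.93)/2 × 0.5 = 1.5775
  [1→1.5]: (2.93+2.54)/2 × 0.5 = 1.3675
  [1.5→3.5]: (2.54+1.43)/2 × 2 = 3.97
  [3.5→4.5]: (1.43+1.07)/2 × 1 = 1.25
  Sum = 9.985 mcg/mL·h
k_e = ln2 / t½ = 0.693147 / 2.41 = 0.2876 h^-1
Extrapolated tail: C_last / k_e = 1.07 / 0.2876 = 3.720
AUC_0→∞ = 9.985 + 3.720 = 13.705 mcg/mL·h

AUC = 13.7 mcg/mL·h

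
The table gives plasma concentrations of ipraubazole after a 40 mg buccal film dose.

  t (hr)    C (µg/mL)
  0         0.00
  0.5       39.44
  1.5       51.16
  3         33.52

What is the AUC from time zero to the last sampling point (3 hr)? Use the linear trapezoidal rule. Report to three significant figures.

Trapezoidal AUC_0→3:
  [0→0.5]: (0.00+39.44)/2 × 0.5 = 9.86
  [0.5→1.5]: (39.44+51.16)/2 × 1 = 45.3
  [1.5→3]: (51.16+33.52)/2 × 1.5 = 63.51
  Sum = 118.67 µg/mL·hr

AUC = 119 µg/mL·hr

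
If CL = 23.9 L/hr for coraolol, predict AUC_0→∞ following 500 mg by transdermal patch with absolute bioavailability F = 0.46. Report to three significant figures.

AUC = 9.62 mg/L·hr

AUC_0→∞ = F × Dose / CL
        = 0.46 × 500 / 23.9 = 9.62343 mg/L·hr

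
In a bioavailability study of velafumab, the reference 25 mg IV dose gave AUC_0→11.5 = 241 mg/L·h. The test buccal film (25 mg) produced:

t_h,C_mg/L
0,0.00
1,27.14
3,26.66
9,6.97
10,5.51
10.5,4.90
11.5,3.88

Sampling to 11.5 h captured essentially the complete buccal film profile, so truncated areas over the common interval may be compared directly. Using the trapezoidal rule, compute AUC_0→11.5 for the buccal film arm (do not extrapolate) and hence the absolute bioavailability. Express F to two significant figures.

Trapezoidal AUC_0→11.5 (buccal film):
  [0→1]: (0.00+27.14)/2 × 1 = 13.57
  [1→3]: (27.14+26.66)/2 × 2 = 53.8
  [3→9]: (26.66+6.97)/2 × 6 = 100.89
  [9→10]: (6.97+5.51)/2 × 1 = 6.24
  [10→10.5]: (5.51+4.90)/2 × 0.5 = 2.6025
  [10.5→11.5]: (4.90+3.88)/2 × 1 = 4.39
  Sum = 181.4925 mg/L·h
F = (AUC_ev/D_ev)/(AUC_iv/D_iv) = (181.4925/25)/(241/25) = 7.2597/9.64 = 0.7531

F = 0.75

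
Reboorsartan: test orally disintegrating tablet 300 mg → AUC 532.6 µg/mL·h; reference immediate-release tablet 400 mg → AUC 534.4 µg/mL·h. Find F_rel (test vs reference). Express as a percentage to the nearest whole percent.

F_rel = (AUC_test/D_test) / (AUC_ref/D_ref)
      = (532.6/300) / (534.4/400)
      = 1.77533 / 1.336 = 1.3288 = 132.88%

F_rel = 133%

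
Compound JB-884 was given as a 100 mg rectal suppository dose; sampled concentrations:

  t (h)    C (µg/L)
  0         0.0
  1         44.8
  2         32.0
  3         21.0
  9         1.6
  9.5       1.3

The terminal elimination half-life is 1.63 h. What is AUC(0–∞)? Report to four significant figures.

AUC = 158.9 µg/L·h

Trapezoidal AUC_0→9.5:
  [0→1]: (0.0+44.8)/2 × 1 = 22.4
  [1→2]: (44.8+32.0)/2 × 1 = 38.4
  [2→3]: (32.0+21.0)/2 × 1 = 26.5
  [3→9]: (21.0+1.6)/2 × 6 = 67.8
  [9→9.5]: (1.6+1.3)/2 × 0.5 = 0.725
  Sum = 155.825 µg/L·h
k_e = ln2 / t½ = 0.693147 / 1.63 = 0.4252 h^-1
Extrapolated tail: C_last / k_e = 1.3 / 0.4252 = 3.057
AUC_0→∞ = 155.825 + 3.057 = 158.882 µg/L·h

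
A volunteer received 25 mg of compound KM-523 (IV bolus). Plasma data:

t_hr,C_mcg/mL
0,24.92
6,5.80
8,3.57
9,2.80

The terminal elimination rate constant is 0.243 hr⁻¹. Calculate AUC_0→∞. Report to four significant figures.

AUC = 116.2 mcg/mL·hr

Trapezoidal AUC_0→9:
  [0→6]: (24.92+5.80)/2 × 6 = 92.16
  [6→8]: (5.80+3.57)/2 × 2 = 9.37
  [8→9]: (3.57+2.80)/2 × 1 = 3.185
  Sum = 104.715 mcg/mL·hr
Extrapolated tail: C_last / k_e = 2.80 / 0.243 = 11.523
AUC_0→∞ = 104.715 + 11.523 = 116.238 mcg/mL·hr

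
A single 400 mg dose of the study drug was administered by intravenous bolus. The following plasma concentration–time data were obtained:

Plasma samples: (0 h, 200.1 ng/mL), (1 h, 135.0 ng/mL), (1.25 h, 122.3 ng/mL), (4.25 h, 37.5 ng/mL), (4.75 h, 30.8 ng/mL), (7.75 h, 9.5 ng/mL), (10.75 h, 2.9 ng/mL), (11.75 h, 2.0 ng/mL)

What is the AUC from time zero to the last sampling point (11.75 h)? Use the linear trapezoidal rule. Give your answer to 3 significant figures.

Trapezoidal AUC_0→11.75:
  [0→1]: (200.1+135.0)/2 × 1 = 167.55
  [1→1.25]: (135.0+122.3)/2 × 0.25 = 32.1625
  [1.25→4.25]: (122.3+37.5)/2 × 3 = 239.7
  [4.25→4.75]: (37.5+30.8)/2 × 0.5 = 17.075
  [4.75→7.75]: (30.8+9.5)/2 × 3 = 60.45
  [7.75→10.75]: (9.5+2.9)/2 × 3 = 18.6
  [10.75→11.75]: (2.9+2.0)/2 × 1 = 2.45
  Sum = 537.9875 ng/mL·h

AUC = 538 ng/mL·h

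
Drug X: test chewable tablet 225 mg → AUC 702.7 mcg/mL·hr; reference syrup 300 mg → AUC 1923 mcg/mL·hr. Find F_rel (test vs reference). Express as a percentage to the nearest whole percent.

F_rel = 49%

F_rel = (AUC_test/D_test) / (AUC_ref/D_ref)
      = (702.7/225) / (1923/300)
      = 3.12311 / 6.41 = 0.4872 = 48.72%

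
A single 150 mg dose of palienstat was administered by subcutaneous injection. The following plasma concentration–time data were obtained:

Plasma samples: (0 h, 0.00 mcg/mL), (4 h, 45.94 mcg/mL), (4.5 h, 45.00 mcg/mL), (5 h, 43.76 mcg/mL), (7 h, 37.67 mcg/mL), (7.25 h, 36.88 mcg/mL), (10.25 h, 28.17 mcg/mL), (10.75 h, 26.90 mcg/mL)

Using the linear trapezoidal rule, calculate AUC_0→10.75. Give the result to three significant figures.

Trapezoidal AUC_0→10.75:
  [0→4]: (0.00+45.94)/2 × 4 = 91.88
  [4→4.5]: (45.94+45.00)/2 × 0.5 = 22.735
  [4.5→5]: (45.00+43.76)/2 × 0.5 = 22.19
  [5→7]: (43.76+37.67)/2 × 2 = 81.43
  [7→7.25]: (37.67+36.88)/2 × 0.25 = 9.31875
  [7.25→10.25]: (36.88+28.17)/2 × 3 = 97.575
  [10.25→10.75]: (28.17+26.90)/2 × 0.5 = 13.7675
  Sum = 338.89625 mcg/mL·h

AUC = 339 mcg/mL·h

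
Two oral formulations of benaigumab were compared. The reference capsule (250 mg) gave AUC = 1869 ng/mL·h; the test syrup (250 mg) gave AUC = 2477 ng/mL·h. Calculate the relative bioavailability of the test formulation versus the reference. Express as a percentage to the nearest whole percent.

F_rel = 133%

F_rel = (AUC_test/D_test) / (AUC_ref/D_ref)
      = (2477/250) / (1869/250)
      = 9.908 / 7.476 = 1.3253 = 132.53%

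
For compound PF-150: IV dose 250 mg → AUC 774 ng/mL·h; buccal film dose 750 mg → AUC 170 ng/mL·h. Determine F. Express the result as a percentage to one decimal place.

F = (AUC_ev / D_ev) / (AUC_iv / D_iv)
  = (170/750) / (774/250)
  = 0.226667 / 3.096 = 0.0732
  = 7.32%

F = 7.3%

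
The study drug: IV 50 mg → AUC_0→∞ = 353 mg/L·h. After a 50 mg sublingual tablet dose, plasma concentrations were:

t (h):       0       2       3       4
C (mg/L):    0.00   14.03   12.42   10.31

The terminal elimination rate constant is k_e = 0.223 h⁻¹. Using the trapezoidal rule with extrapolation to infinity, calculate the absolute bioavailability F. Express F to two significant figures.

Trapezoidal AUC_0→4 (sublingual tablet):
  [0→2]: (0.00+14.03)/2 × 2 = 14.03
  [2→3]: (14.03+12.42)/2 × 1 = 13.225
  [3→4]: (12.42+10.31)/2 × 1 = 11.365
  Sum = 38.62 mg/L·h
Tail: C_last/k_e = 10.31/0.223 = 46.233
AUC_0→∞ (sublingual tablet) = 38.62 + 46.233 = 84.853 mg/L·h
F = (AUC_ev/D_ev)/(AUC_iv/D_iv) = (84.853/50)/(353/50) = 1.69706/7.06 = 0.2404

F = 0.24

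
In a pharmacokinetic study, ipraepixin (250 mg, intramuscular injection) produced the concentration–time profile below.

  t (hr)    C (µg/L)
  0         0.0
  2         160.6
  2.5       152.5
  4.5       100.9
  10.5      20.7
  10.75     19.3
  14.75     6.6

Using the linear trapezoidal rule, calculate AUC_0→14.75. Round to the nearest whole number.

AUC = 914 µg/L·hr

Trapezoidal AUC_0→14.75:
  [0→2]: (0.0+160.6)/2 × 2 = 160.6
  [2→2.5]: (160.6+152.5)/2 × 0.5 = 78.275
  [2.5→4.5]: (152.5+100.9)/2 × 2 = 253.4
  [4.5→10.5]: (100.9+20.7)/2 × 6 = 364.8
  [10.5→10.75]: (20.7+19.3)/2 × 0.25 = 5.0
  [10.75→14.75]: (19.3+6.6)/2 × 4 = 51.8
  Sum = 913.875 µg/L·hr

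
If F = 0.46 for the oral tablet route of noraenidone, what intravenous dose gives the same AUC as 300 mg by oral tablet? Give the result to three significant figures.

Systemic exposure from an extravascular dose = F × D_ev, so the equivalent IV dose is F × D_ev.
D_iv = F × D_ev = 0.46 × 300 = 138 mg

D_iv = 138 mg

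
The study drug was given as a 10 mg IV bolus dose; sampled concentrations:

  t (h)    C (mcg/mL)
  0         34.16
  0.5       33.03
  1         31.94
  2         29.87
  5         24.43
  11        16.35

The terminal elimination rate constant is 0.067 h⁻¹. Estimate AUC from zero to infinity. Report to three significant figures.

Trapezoidal AUC_0→11:
  [0→0.5]: (34.16+33.03)/2 × 0.5 = 16.7975
  [0.5→1]: (33.03+31.94)/2 × 0.5 = 16.2425
  [1→2]: (31.94+29.87)/2 × 1 = 30.905
  [2→5]: (29.87+24.43)/2 × 3 = 81.45
  [5→11]: (24.43+16.35)/2 × 6 = 122.34
  Sum = 267.735 mcg/mL·h
Extrapolated tail: C_last / k_e = 16.35 / 0.067 = 244.030
AUC_0→∞ = 267.735 + 244.030 = 511.765 mcg/mL·h

AUC = 512 mcg/mL·h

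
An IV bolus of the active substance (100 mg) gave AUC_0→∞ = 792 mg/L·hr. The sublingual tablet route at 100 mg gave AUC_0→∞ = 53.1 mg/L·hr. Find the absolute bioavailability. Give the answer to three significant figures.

F = (AUC_ev / D_ev) / (AUC_iv / D_iv)
  = (53.1/100) / (792/100)
  = 0.531 / 7.92 = 0.0670

F = 0.0670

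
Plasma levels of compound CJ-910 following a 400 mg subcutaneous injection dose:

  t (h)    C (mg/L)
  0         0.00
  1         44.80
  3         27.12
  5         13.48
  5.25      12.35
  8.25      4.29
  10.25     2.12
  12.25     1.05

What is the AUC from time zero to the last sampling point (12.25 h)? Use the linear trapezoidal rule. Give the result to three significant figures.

AUC = 173 mg/L·h

Trapezoidal AUC_0→12.25:
  [0→1]: (0.00+44.80)/2 × 1 = 22.4
  [1→3]: (44.80+27.12)/2 × 2 = 71.92
  [3→5]: (27.12+13.48)/2 × 2 = 40.6
  [5→5.25]: (13.48+12.35)/2 × 0.25 = 3.22875
  [5.25→8.25]: (12.35+4.29)/2 × 3 = 24.96
  [8.25→10.25]: (4.29+2.12)/2 × 2 = 6.41
  [10.25→12.25]: (2.12+1.05)/2 × 2 = 3.17
  Sum = 172.68875 mg/L·h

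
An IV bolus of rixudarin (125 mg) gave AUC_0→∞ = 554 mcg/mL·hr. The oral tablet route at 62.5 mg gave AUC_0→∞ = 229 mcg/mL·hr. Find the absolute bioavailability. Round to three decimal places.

F = (AUC_ev / D_ev) / (AUC_iv / D_iv)
  = (229/62.5) / (554/125)
  = 3.664 / 4.432 = 0.8267

F = 0.827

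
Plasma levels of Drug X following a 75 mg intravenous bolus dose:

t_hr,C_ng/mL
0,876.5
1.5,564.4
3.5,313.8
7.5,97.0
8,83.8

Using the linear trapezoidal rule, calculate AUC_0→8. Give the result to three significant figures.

AUC = 2830 ng/mL·hr

Trapezoidal AUC_0→8:
  [0→1.5]: (876.5+564.4)/2 × 1.5 = 1080.675
  [1.5→3.5]: (564.4+313.8)/2 × 2 = 878.2
  [3.5→7.5]: (313.8+97.0)/2 × 4 = 821.6
  [7.5→8]: (97.0+83.8)/2 × 0.5 = 45.2
  Sum = 2825.675 ng/mL·hr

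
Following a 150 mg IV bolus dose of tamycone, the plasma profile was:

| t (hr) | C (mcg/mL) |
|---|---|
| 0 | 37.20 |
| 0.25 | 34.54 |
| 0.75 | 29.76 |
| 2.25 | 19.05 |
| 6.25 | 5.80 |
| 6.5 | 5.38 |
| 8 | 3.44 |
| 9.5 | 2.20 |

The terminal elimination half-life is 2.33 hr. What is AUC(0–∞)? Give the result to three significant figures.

Trapezoidal AUC_0→9.5:
  [0→0.25]: (37.20+34.54)/2 × 0.25 = 8.9675
  [0.25→0.75]: (34.54+29.76)/2 × 0.5 = 16.075
  [0.75→2.25]: (29.76+19.05)/2 × 1.5 = 36.6075
  [2.25→6.25]: (19.05+5.80)/2 × 4 = 49.7
  [6.25→6.5]: (5.80+5.38)/2 × 0.25 = 1.3975
  [6.5→8]: (5.38+3.44)/2 × 1.5 = 6.615
  [8→9.5]: (3.44+2.20)/2 × 1.5 = 4.23
  Sum = 123.5925 mcg/mL·hr
k_e = ln2 / t½ = 0.693147 / 2.33 = 0.2975 hr^-1
Extrapolated tail: C_last / k_e = 2.20 / 0.2975 = 7.395
AUC_0→∞ = 123.5925 + 7.395 = 130.9875 mcg/mL·hr

AUC = 131 mcg/mL·hr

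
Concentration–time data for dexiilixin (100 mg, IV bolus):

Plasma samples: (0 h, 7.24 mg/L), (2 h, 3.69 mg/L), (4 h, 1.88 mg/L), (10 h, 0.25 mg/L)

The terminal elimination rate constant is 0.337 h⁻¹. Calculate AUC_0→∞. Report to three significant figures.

Trapezoidal AUC_0→10:
  [0→2]: (7.24+3.69)/2 × 2 = 10.93
  [2→4]: (3.69+1.88)/2 × 2 = 5.57
  [4→10]: (1.88+0.25)/2 × 6 = 6.39
  Sum = 22.89 mg/L·h
Extrapolated tail: C_last / k_e = 0.25 / 0.337 = 0.742
AUC_0→∞ = 22.89 + 0.742 = 23.632 mg/L·h

AUC = 23.6 mg/L·h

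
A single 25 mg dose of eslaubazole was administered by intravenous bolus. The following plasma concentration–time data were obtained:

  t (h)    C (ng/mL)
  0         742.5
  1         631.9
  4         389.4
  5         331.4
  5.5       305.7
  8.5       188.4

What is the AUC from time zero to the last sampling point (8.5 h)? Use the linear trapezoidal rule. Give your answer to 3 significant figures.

AUC = 3480 ng/mL·h

Trapezoidal AUC_0→8.5:
  [0→1]: (742.5+631.9)/2 × 1 = 687.2
  [1→4]: (631.9+389.4)/2 × 3 = 1531.95
  [4→5]: (389.4+331.4)/2 × 1 = 360.4
  [5→5.5]: (331.4+305.7)/2 × 0.5 = 159.275
  [5.5→8.5]: (305.7+188.4)/2 × 3 = 741.15
  Sum = 3479.975 ng/mL·h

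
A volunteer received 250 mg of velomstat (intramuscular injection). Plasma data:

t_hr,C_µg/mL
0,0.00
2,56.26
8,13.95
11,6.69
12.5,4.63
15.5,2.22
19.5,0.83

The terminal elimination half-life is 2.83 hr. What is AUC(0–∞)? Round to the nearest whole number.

Trapezoidal AUC_0→19.5:
  [0→2]: (0.00+56.26)/2 × 2 = 56.26
  [2→8]: (56.26+13.95)/2 × 6 = 210.63
  [8→11]: (13.95+6.69)/2 × 3 = 30.96
  [11→12.5]: (6.69+4.63)/2 × 1.5 = 8.49
  [12.5→15.5]: (4.63+2.22)/2 × 3 = 10.275
  [15.5→19.5]: (2.22+0.83)/2 × 4 = 6.1
  Sum = 322.715 µg/mL·hr
k_e = ln2 / t½ = 0.693147 / 2.83 = 0.2449 hr^-1
Extrapolated tail: C_last / k_e = 0.83 / 0.2449 = 3.389
AUC_0→∞ = 322.715 + 3.389 = 326.104 µg/mL·hr

AUC = 326 µg/mL·hr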